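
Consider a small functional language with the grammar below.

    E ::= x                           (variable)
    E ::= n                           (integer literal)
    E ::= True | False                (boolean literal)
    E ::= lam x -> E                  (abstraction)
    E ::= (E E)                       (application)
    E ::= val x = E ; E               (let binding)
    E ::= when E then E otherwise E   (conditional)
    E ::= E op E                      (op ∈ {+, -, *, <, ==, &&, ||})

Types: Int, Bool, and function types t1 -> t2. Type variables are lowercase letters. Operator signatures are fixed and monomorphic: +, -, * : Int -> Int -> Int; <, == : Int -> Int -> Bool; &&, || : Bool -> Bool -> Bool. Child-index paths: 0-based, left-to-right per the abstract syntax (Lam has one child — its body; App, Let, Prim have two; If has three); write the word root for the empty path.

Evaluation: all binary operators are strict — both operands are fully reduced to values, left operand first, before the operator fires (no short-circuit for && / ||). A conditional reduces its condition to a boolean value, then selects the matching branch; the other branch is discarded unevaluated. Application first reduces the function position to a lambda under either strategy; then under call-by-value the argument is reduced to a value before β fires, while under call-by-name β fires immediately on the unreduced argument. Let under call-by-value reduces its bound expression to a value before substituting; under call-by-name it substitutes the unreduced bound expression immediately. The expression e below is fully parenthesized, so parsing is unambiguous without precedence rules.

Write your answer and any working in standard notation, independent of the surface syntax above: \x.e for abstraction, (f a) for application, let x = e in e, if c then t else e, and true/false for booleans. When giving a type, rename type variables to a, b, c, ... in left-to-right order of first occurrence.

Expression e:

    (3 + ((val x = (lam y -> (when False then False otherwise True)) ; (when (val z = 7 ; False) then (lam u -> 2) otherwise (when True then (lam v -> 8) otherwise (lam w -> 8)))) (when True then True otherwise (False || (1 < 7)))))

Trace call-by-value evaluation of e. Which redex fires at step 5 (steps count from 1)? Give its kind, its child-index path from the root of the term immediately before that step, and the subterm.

Working:
step 0: (3 + ((let x = (\y.(if false then false else true)) in (if (let z = 7 in false) then (\u.2) else (if true then (\v.8) else (\w.8)))) (if true then true else (false || (1 < 7)))))
step 1: [let@1.0] (3 + ((if (let z = 7 in false) then (\u.2) else (if true then (\v.8) else (\w.8))) (if true then true else (false || (1 < 7)))))
step 2: [let@1.0.0] (3 + ((if false then (\u.2) else (if true then (\v.8) else (\w.8))) (if true then true else (false || (1 < 7)))))
step 3: [if@1.0] (3 + ((if true then (\v.8) else (\w.8)) (if true then true else (false || (1 < 7)))))
step 4: [if@1.0] (3 + ((\v.8) (if true then true else (false || (1 < 7)))))
step 5: [if@1.1] (3 + ((\v.8) true))

Answer: if at 1.1 : (if true then true else (false || (1 < 7)))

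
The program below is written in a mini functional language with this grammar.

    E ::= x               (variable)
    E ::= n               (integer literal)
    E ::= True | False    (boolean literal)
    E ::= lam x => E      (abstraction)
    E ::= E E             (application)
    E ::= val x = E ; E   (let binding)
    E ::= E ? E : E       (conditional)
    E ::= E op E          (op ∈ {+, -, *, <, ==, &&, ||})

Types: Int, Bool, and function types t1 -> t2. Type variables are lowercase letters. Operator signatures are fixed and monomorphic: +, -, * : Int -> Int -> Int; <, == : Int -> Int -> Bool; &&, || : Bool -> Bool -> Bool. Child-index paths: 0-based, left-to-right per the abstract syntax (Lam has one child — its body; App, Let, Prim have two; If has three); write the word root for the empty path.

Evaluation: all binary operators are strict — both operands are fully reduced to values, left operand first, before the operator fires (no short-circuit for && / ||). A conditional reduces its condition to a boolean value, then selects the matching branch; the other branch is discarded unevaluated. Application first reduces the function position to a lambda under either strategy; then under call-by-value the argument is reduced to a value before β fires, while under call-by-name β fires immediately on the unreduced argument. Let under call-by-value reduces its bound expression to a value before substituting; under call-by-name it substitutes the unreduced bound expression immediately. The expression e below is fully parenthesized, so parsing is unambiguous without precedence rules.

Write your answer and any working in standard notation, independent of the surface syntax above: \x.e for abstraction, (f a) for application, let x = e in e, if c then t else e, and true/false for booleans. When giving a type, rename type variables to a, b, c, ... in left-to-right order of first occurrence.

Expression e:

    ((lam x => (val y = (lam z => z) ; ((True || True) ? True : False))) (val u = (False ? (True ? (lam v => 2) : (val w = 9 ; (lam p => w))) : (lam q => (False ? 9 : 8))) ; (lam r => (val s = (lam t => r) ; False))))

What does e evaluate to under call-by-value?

Derivation:
step 0: ((\x.(let y = (\z.z) in (if (true || true) then true else false))) (let u = (if false then (if true then (\v.2) else (let w = 9 in (\p.w))) else (\q.(if false then 9 else 8))) in (\r.(let s = (\t.r) in false))))
step 1: [if@1.0] ((\x.(let y = (\z.z) in (if (true || true) then true else false))) (let u = (\q.(if false then 9 else 8)) in (\r.(let s = (\t.r) in false))))
step 2: [let@1] ((\x.(let y = (\z.z) in (if (true || true) then true else false))) (\r.(let s = (\t.r) in false)))
step 3: [beta@root] (let y = (\z.z) in (if (true || true) then true else false))
step 4: [let@root] (if (true || true) then true else false)
step 5: [delta@0] (if true then true else false)
step 6: [if@root] true

Answer: true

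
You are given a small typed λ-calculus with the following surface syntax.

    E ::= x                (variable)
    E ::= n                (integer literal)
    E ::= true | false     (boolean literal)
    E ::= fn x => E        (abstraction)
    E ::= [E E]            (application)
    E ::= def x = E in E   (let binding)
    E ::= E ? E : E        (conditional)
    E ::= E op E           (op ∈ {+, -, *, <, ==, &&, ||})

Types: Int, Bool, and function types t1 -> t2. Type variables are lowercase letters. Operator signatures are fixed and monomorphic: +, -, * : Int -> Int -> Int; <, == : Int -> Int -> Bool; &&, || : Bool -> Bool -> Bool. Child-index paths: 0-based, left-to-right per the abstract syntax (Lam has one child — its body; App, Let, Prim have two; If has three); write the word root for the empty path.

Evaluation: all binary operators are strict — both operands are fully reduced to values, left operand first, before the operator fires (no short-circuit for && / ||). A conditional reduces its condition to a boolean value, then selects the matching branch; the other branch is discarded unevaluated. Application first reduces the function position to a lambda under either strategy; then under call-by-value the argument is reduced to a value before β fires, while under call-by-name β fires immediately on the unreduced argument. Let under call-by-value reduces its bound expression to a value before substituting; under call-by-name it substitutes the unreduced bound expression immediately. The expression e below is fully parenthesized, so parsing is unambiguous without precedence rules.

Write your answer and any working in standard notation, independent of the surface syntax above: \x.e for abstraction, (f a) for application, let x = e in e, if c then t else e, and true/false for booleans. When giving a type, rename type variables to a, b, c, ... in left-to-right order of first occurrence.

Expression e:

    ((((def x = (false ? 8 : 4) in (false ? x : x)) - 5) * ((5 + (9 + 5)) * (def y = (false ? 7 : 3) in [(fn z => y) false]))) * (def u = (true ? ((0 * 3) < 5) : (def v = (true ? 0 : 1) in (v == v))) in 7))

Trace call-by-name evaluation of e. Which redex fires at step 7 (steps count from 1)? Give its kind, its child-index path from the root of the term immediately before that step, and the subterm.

Answer: let at 0.1.1 : (let y = (if false then 7 else 3) in ((\z.y) false))

Derivation:
step 0: ((((let x = (if false then 8 else 4) in (if false then x else x)) - 5) * ((5 + (9 + 5)) * (let y = (if false then 7 else 3) in ((\z.y) false)))) * (let u = (if true then ((0 * 3) < 5) else (let v = (if true then 0 else 1) in (v == v))) in 7))
step 1: [let@0.0.0] ((((if false then (if false then 8 else 4) else (if false then 8 else 4)) - 5) * ((5 + (9 + 5)) * (let y = (if false then 7 else 3) in ((\z.y) false)))) * (let u = (if true then ((0 * 3) < 5) else (let v = (if true then 0 else 1) in (v == v))) in 7))
step 2: [if@0.0.0] ((((if false then 8 else 4) - 5) * ((5 + (9 + 5)) * (let y = (if false then 7 else 3) in ((\z.y) false)))) * (let u = (if true then ((0 * 3) < 5) else (let v = (if true then 0 else 1) in (v == v))) in 7))
step 3: [if@0.0.0] (((4 - 5) * ((5 + (9 + 5)) * (let y = (if false then 7 else 3) in ((\z.y) false)))) * (let u = (if true then ((0 * 3) < 5) else (let v = (if true then 0 else 1) in (v == v))) in 7))
step 4: [delta@0.0] ((-1 * ((5 + (9 + 5)) * (let y = (if false then 7 else 3) in ((\z.y) false)))) * (let u = (if true then ((0 * 3) < 5) else (let v = (if true then 0 else 1) in (v == v))) in 7))
step 5: [delta@0.1.0.1] ((-1 * ((5 + 14) * (let y = (if false then 7 else 3) in ((\z.y) false)))) * (let u = (if true then ((0 * 3) < 5) else (let v = (if true then 0 else 1) in (v == v))) in 7))
step 6: [delta@0.1.0] ((-1 * (19 * (let y = (if false then 7 else 3) in ((\z.y) false)))) * (let u = (if true then ((0 * 3) < 5) else (let v = (if true then 0 else 1) in (v == v))) in 7))
step 7: [let@0.1.1] ((-1 * (19 * ((\z.(if false then 7 else 3)) false))) * (let u = (if true then ((0 * 3) < 5) else (let v = (if true then 0 else 1) in (v == v))) in 7))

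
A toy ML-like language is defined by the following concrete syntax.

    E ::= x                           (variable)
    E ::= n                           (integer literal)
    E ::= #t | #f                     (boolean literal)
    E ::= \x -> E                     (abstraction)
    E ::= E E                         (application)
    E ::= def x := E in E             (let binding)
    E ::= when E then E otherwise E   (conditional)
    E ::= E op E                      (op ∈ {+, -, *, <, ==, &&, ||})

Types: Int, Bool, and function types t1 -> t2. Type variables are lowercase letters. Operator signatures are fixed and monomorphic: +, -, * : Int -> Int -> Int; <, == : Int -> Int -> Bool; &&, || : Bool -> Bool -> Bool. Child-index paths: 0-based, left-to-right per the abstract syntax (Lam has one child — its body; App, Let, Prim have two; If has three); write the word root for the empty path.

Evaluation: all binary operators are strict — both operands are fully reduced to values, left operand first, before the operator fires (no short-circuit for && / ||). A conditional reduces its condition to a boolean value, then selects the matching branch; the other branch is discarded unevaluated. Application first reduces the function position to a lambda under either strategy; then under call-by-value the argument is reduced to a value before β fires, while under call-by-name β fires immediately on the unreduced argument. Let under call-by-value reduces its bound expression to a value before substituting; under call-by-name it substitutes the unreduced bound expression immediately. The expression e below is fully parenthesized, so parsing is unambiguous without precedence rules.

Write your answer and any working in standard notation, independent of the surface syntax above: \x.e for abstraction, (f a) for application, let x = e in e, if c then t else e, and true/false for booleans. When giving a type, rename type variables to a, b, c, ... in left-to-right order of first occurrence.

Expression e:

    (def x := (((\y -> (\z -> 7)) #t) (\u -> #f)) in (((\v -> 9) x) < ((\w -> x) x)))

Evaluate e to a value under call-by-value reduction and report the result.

Answer: false

Trace:
step 0: (let x = (((\y.(\z.7)) true) (\u.false)) in (((\v.9) x) < ((\w.x) x)))
step 1: [beta@0.0] (let x = ((\z.7) (\u.false)) in (((\v.9) x) < ((\w.x) x)))
step 2: [beta@0] (let x = 7 in (((\v.9) x) < ((\w.x) x)))
step 3: [let@root] (((\v.9) 7) < ((\w.7) 7))
step 4: [beta@0] (9 < ((\w.7) 7))
step 5: [beta@1] (9 < 7)
step 6: [delta@root] false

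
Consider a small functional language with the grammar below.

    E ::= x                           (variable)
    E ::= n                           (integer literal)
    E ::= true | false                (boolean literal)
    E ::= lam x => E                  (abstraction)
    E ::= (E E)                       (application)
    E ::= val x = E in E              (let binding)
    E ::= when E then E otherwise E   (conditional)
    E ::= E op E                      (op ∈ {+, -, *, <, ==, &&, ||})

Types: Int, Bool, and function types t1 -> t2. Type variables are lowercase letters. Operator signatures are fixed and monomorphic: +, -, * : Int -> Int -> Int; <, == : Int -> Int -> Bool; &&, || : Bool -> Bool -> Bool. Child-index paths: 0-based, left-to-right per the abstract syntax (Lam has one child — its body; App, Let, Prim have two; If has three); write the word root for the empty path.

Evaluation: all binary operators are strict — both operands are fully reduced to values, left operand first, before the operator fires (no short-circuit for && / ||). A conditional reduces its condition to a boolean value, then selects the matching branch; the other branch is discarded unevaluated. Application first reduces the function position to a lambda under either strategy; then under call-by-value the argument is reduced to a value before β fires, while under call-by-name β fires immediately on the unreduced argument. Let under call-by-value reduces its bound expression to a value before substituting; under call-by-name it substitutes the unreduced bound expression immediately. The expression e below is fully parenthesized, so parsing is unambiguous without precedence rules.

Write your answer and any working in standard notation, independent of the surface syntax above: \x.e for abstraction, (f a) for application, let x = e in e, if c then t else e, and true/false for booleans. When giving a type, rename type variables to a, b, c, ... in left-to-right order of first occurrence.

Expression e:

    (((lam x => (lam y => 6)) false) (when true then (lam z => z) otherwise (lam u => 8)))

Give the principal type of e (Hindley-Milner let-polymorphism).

Trace:
\y._ : b -> Int
\x._ : a -> b -> Int
  unify a -> b -> Int ~ Bool -> c
  unify a ~ Bool
  unify b -> Int ~ c
_ _ : b -> Int
  unify Bool ~ Bool
z : d
\z._ : d -> d
\u._ : e -> Int
  unify d -> d ~ e -> Int
  unify d ~ e
  unify e ~ Int
  unify b -> Int ~ (Int -> Int) -> f
  unify b ~ Int -> Int
  unify Int ~ f
_ _ : Int

Answer: Int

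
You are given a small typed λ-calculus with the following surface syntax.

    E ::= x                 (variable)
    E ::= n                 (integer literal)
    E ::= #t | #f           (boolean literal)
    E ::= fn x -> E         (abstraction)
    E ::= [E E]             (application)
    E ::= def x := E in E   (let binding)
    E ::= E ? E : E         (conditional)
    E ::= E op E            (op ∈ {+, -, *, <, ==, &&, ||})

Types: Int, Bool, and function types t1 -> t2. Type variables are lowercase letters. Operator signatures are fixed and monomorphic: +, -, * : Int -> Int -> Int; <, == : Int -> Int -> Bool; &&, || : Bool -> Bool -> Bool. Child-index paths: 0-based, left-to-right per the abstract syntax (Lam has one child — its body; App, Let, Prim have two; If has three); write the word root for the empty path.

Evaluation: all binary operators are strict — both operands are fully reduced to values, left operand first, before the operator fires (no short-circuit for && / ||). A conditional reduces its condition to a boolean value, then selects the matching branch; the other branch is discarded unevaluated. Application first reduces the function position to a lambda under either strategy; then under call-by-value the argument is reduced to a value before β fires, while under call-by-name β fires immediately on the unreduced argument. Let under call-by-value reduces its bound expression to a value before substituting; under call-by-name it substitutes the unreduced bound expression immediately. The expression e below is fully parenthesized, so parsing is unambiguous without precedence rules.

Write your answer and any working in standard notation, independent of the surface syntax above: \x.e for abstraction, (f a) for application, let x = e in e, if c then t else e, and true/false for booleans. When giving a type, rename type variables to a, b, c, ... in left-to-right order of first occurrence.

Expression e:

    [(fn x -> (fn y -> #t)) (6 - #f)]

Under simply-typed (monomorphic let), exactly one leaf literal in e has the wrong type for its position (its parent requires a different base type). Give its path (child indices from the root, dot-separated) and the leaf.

Answer: 1.1 : false

Working:
\y._ : b -> Bool
\x._ : a -> b -> Bool
  unify Int ~ Int
  unify Bool ~ Int
  FAIL: mismatch Bool ~ Int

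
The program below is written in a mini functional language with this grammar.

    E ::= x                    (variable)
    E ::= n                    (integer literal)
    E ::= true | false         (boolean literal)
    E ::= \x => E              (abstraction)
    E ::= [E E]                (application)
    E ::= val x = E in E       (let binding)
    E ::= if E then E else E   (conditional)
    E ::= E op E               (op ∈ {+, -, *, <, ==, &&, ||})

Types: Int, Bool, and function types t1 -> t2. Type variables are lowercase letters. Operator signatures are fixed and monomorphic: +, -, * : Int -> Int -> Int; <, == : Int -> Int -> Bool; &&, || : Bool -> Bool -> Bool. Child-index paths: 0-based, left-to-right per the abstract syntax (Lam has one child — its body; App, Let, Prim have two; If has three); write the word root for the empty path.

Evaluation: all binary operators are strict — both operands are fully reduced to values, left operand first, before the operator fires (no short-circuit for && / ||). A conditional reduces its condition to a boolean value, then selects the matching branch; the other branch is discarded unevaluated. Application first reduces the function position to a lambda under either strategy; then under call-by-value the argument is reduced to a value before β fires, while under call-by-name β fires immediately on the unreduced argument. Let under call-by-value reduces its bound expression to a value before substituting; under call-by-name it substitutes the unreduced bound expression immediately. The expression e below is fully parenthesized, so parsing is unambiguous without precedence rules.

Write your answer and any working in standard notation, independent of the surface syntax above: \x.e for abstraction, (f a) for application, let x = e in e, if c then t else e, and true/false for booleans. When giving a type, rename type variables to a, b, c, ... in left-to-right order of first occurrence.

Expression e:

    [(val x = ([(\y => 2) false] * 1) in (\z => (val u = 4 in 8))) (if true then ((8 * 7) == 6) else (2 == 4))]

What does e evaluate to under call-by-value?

Working:
step 0: ((let x = (((\y.2) false) * 1) in (\z.(let u = 4 in 8))) (if true then ((8 * 7) == 6) else (2 == 4)))
step 1: [beta@0.0.0] ((let x = (2 * 1) in (\z.(let u = 4 in 8))) (if true then ((8 * 7) == 6) else (2 == 4)))
step 2: [delta@0.0] ((let x = 2 in (\z.(let u = 4 in 8))) (if true then ((8 * 7) == 6) else (2 == 4)))
step 3: [let@0] ((\z.(let u = 4 in 8)) (if true then ((8 * 7) == 6) else (2 == 4)))
step 4: [if@1] ((\z.(let u = 4 in 8)) ((8 * 7) == 6))
step 5: [delta@1.0] ((\z.(let u = 4 in 8)) (56 == 6))
step 6: [delta@1] ((\z.(let u = 4 in 8)) false)
step 7: [beta@root] (let u = 4 in 8)
step 8: [let@root] 8

Answer: 8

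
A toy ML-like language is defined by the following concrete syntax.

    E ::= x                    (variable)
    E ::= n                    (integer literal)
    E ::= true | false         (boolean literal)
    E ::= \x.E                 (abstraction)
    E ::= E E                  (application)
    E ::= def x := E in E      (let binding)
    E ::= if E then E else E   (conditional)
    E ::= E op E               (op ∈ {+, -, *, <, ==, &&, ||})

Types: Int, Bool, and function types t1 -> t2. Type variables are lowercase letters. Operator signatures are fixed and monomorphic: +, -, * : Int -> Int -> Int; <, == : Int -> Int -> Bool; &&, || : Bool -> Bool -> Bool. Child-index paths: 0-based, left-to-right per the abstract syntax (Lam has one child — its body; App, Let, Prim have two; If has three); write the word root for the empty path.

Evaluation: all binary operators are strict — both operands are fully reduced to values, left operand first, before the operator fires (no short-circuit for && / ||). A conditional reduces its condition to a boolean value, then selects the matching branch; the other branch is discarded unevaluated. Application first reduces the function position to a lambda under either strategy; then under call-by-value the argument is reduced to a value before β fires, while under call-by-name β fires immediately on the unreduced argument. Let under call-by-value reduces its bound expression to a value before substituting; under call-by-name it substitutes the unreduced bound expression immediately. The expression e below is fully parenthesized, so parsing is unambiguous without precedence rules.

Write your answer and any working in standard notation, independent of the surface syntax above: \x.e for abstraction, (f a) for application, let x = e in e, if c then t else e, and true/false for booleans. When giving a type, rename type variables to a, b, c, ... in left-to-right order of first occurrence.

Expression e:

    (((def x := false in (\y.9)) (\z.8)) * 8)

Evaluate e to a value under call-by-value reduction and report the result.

Answer: 72

Trace:
step 0: (((let x = false in (\y.9)) (\z.8)) * 8)
step 1: [let@0.0] (((\y.9) (\z.8)) * 8)
step 2: [beta@0] (9 * 8)
step 3: [delta@root] 72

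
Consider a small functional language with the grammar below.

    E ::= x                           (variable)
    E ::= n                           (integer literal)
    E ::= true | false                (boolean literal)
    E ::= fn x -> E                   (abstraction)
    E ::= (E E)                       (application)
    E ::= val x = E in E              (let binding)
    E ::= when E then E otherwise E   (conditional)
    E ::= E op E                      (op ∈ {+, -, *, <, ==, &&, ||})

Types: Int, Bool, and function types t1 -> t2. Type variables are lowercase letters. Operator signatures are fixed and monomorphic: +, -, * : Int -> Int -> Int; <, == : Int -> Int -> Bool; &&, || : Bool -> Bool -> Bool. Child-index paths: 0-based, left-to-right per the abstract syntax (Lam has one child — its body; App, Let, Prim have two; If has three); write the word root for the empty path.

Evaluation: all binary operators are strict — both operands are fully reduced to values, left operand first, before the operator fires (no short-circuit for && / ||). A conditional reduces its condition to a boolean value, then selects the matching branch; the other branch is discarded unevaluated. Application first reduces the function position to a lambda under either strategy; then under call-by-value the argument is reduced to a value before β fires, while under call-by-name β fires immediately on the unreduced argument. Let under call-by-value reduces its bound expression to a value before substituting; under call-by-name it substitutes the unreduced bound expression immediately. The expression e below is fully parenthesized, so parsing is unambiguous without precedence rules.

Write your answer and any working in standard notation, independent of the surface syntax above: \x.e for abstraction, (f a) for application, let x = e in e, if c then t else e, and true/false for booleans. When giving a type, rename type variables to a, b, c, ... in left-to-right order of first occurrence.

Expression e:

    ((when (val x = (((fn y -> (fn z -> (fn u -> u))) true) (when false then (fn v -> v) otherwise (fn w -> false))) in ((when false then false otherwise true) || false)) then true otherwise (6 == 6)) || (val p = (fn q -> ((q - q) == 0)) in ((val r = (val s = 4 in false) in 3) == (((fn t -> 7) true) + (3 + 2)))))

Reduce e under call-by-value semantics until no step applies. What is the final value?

Answer: true

Working:
step 0: ((if (let x = (((\y.(\z.(\u.u))) true) (if false then (\v.v) else (\w.false))) in ((if false then false else true) || false)) then true else (6 == 6)) || (let p = (\q.((q - q) == 0)) in ((let r = (let s = 4 in false) in 3) == (((\t.7) true) + (3 + 2)))))
step 1: [beta@0.0.0.0] ((if (let x = ((\z.(\u.u)) (if false then (\v.v) else (\w.false))) in ((if false then false else true) || false)) then true else (6 == 6)) || (let p = (\q.((q - q) == 0)) in ((let r = (let s = 4 in false) in 3) == (((\t.7) true) + (3 + 2)))))
step 2: [if@0.0.0.1] ((if (let x = ((\z.(\u.u)) (\w.false)) in ((if false then false else true) || false)) then true else (6 == 6)) || (let p = (\q.((q - q) == 0)) in ((let r = (let s = 4 in false) in 3) == (((\t.7) true) + (3 + 2)))))
step 3: [beta@0.0.0] ((if (let x = (\u.u) in ((if false then false else true) || false)) then true else (6 == 6)) || (let p = (\q.((q - q) == 0)) in ((let r = (let s = 4 in false) in 3) == (((\t.7) true) + (3 + 2)))))
step 4: [let@0.0] ((if ((if false then false else true) || false) then true else (6 == 6)) || (let p = (\q.((q - q) == 0)) in ((let r = (let s = 4 in false) in 3) == (((\t.7) true) + (3 + 2)))))
step 5: [if@0.0.0] ((if (true || false) then true else (6 == 6)) || (let p = (\q.((q - q) == 0)) in ((let r = (let s = 4 in false) in 3) == (((\t.7) true) + (3 + 2)))))
step 6: [delta@0.0] ((if true then true else (6 == 6)) || (let p = (\q.((q - q) == 0)) in ((let r = (let s = 4 in false) in 3) == (((\t.7) true) + (3 + 2)))))
step 7: [if@0] (true || (let p = (\q.((q - q) == 0)) in ((let r = (let s = 4 in false) in 3) == (((\t.7) true) + (3 + 2)))))
step 8: [let@1] (true || ((let r = (let s = 4 in false) in 3) == (((\t.7) true) + (3 + 2))))
step 9: [let@1.0.0] (true || ((let r = false in 3) == (((\t.7) true) + (3 + 2))))
step 10: [let@1.0] (true || (3 == (((\t.7) true) + (3 + 2))))
step 11: [beta@1.1.0] (true || (3 == (7 + (3 + 2))))
step 12: [delta@1.1.1] (true || (3 == (7 + 5)))
step 13: [delta@1.1] (true || (3 == 12))
step 14: [delta@1] (true || false)
step 15: [delta@root] true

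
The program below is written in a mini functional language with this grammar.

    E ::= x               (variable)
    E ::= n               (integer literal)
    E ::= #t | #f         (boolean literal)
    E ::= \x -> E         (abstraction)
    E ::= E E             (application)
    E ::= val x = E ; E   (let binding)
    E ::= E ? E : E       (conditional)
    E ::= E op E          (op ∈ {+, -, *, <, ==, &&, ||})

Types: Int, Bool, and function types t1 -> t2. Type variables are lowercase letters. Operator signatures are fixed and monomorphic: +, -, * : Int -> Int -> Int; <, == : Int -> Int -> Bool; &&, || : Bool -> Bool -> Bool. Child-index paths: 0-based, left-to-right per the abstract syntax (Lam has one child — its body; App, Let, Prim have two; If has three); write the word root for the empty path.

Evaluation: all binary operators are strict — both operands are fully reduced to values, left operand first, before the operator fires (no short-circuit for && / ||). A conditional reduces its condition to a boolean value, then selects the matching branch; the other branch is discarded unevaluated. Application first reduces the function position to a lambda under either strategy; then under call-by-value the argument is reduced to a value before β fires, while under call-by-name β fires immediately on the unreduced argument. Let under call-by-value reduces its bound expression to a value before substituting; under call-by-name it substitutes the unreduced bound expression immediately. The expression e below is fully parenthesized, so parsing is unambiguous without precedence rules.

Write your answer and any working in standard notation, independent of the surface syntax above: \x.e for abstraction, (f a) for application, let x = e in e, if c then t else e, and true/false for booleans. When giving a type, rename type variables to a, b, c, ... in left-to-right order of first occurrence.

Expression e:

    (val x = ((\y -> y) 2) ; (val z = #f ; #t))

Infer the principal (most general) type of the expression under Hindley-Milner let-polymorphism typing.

Working:
y : a
\y._ : a -> a
  unify a -> a ~ Int -> b
  unify a ~ Int
  unify Int ~ b
_ _ : Int
let x : Int
let z : Bool

Answer: Bool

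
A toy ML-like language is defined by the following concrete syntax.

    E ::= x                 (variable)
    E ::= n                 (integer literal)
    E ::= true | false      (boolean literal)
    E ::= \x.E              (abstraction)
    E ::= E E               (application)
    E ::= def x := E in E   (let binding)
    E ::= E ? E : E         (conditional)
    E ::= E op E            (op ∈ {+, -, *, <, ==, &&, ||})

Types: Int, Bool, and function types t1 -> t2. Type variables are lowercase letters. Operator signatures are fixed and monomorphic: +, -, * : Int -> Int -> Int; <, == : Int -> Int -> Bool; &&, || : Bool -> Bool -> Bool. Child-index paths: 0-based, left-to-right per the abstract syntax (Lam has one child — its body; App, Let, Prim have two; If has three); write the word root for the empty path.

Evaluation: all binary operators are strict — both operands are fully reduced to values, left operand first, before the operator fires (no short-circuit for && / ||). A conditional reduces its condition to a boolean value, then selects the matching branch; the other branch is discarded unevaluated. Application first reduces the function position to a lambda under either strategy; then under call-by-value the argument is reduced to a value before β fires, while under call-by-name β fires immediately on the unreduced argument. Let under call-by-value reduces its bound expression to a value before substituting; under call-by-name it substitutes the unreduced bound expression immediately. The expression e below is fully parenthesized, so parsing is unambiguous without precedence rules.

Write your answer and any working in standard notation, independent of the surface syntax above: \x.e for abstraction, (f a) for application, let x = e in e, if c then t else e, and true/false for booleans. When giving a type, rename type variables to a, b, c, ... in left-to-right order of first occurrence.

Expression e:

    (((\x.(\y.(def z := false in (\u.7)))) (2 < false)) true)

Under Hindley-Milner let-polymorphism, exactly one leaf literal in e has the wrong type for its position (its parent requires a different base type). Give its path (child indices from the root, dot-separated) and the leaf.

Trace:
let z : Bool
\u._ : c -> Int
\y._ : b -> c -> Int
\x._ : a -> b -> c -> Int
  unify Int ~ Int
  unify Bool ~ Int
  FAIL: mismatch Bool ~ Int

Answer: 0.1.1 : false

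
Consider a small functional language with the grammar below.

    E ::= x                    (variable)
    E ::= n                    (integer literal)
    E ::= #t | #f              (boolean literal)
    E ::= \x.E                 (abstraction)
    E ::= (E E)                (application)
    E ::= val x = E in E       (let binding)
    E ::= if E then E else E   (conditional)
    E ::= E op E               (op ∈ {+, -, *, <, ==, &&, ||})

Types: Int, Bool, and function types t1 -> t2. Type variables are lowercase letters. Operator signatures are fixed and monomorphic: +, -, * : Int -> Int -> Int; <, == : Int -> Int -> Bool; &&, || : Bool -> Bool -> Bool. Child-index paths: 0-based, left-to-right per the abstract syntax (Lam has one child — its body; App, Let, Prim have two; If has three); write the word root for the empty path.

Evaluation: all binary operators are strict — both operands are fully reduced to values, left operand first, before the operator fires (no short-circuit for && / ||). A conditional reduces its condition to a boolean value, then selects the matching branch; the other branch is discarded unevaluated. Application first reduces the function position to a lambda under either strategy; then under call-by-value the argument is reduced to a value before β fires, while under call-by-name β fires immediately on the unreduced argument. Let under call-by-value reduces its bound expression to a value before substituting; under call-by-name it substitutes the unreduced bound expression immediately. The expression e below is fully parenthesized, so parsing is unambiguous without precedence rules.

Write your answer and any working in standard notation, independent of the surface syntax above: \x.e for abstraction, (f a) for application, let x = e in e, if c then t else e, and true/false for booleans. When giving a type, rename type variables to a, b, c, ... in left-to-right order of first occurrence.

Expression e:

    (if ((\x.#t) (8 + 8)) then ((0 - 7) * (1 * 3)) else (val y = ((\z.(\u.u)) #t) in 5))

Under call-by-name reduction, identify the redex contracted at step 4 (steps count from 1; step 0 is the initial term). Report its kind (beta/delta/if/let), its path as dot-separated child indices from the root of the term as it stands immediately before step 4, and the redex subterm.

Trace:
step 0: (if ((\x.true) (8 + 8)) then ((0 - 7) * (1 * 3)) else (let y = ((\z.(\u.u)) true) in 5))
step 1: [beta@0] (if true then ((0 - 7) * (1 * 3)) else (let y = ((\z.(\u.u)) true) in 5))
step 2: [if@root] ((0 - 7) * (1 * 3))
step 3: [delta@0] (-7 * (1 * 3))
step 4: [delta@1] (-7 * 3)

Answer: delta at 1 : (1 * 3)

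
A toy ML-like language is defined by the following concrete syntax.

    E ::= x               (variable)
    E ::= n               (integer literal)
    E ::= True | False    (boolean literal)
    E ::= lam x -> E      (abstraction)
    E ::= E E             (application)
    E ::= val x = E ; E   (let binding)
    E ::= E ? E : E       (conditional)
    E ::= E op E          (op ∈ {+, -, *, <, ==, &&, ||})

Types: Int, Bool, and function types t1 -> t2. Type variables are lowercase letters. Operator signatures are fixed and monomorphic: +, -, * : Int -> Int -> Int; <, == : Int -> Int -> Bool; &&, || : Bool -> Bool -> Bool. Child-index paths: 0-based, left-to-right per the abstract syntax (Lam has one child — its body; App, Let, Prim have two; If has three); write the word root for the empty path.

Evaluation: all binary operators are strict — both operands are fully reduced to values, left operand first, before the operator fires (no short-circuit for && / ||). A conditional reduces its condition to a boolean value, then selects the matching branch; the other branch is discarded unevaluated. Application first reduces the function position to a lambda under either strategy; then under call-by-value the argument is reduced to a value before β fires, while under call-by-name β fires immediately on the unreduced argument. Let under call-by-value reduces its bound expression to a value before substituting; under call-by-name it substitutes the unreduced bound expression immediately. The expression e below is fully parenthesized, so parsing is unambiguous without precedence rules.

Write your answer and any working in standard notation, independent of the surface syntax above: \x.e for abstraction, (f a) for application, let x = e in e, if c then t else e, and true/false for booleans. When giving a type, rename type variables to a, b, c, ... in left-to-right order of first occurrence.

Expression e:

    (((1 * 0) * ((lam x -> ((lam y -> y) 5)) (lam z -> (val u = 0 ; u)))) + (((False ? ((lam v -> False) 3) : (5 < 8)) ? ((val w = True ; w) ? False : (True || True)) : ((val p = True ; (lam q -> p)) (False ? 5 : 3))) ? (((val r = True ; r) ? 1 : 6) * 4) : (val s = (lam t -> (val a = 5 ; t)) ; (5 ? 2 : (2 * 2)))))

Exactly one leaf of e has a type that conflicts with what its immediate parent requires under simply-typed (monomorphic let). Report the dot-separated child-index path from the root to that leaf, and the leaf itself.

Working:
  unify Int ~ Int
  unify Int ~ Int
  unify Int ~ Int
y : b
\y._ : b -> b
  unify b -> b ~ Int -> c
  unify b ~ Int
  unify Int ~ c
_ _ : Int
\x._ : a -> Int
let u : Int
u : Int
\z._ : d -> Int
  unify a -> Int ~ (d -> Int) -> e
  unify a ~ d -> Int
  unify Int ~ e
_ _ : Int
  unify Int ~ Int
  unify Int ~ Int
  unify Bool ~ Bool
\v._ : f -> Bool
  unify f -> Bool ~ Int -> g
  unify f ~ Int
  unify Bool ~ g
_ _ : Bool
  unify Int ~ Int
  unify Int ~ Int
  unify Bool ~ Bool
  unify Bool ~ Bool
let w : Bool
w : Bool
  unify Bool ~ Bool
  unify Bool ~ Bool
  unify Bool ~ Bool
  unify Bool ~ Bool
let p : Bool
p : Bool
\q._ : h -> Bool
  unify Bool ~ Bool
  unify Int ~ Int
  unify h -> Bool ~ Int -> i
  unify h ~ Int
  unify Bool ~ i
_ _ : Bool
  unify Bool ~ Bool
  unify Bool ~ Bool
let r : Bool
r : Bool
  unify Bool ~ Bool
  unify Int ~ Int
  unify Int ~ Int
  unify Int ~ Int
let a : Int
t : j
\t._ : j -> j
let s : j -> j
  unify Int ~ Bool
  FAIL: mismatch Int ~ Bool

Answer: 1.2.1.0 : 5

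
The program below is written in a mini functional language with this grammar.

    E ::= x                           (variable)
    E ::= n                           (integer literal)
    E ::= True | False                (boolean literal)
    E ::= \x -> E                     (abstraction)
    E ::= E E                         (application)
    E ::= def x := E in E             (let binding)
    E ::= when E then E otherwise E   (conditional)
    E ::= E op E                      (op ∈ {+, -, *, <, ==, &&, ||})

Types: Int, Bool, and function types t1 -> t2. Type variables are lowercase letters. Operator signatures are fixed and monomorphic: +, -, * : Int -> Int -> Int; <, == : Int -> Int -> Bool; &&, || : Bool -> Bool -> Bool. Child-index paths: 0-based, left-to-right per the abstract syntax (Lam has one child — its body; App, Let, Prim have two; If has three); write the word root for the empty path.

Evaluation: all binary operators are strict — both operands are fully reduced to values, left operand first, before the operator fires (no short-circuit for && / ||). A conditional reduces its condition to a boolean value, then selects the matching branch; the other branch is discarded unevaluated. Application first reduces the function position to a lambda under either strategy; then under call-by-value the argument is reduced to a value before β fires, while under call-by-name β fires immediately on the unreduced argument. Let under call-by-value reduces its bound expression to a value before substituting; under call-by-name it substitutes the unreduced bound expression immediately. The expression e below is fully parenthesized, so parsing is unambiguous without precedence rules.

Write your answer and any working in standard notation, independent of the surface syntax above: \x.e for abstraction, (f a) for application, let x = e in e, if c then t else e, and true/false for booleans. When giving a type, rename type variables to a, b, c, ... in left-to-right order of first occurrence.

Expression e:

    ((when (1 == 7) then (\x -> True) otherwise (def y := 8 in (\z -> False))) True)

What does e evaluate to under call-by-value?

Answer: false

Working:
step 0: ((if (1 == 7) then (\x.true) else (let y = 8 in (\z.false))) true)
step 1: [delta@0.0] ((if false then (\x.true) else (let y = 8 in (\z.false))) true)
step 2: [if@0] ((let y = 8 in (\z.false)) true)
step 3: [let@0] ((\z.false) true)
step 4: [beta@root] false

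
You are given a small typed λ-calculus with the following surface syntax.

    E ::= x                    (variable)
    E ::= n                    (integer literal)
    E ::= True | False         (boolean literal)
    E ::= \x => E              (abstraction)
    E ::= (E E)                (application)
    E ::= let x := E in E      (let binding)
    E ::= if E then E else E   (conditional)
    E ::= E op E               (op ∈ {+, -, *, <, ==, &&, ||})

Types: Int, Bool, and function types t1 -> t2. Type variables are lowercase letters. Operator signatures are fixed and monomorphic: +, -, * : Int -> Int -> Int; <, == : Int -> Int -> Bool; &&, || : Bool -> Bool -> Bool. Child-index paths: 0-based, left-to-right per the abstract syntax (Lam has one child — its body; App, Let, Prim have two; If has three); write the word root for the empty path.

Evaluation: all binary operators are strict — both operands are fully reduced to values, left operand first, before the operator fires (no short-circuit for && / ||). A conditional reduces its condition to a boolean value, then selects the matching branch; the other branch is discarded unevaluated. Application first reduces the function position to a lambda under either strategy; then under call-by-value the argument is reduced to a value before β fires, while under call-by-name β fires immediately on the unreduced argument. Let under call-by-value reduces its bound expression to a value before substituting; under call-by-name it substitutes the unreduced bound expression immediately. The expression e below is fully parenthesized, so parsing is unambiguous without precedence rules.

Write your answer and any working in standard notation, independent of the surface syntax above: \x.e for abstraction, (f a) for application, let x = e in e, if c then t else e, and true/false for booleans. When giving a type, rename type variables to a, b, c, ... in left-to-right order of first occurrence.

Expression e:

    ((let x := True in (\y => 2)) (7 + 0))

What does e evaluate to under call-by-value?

Answer: 2

Trace:
step 0: ((let x = true in (\y.2)) (7 + 0))
step 1: [let@0] ((\y.2) (7 + 0))
step 2: [delta@1] ((\y.2) 7)
step 3: [beta@root] 2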